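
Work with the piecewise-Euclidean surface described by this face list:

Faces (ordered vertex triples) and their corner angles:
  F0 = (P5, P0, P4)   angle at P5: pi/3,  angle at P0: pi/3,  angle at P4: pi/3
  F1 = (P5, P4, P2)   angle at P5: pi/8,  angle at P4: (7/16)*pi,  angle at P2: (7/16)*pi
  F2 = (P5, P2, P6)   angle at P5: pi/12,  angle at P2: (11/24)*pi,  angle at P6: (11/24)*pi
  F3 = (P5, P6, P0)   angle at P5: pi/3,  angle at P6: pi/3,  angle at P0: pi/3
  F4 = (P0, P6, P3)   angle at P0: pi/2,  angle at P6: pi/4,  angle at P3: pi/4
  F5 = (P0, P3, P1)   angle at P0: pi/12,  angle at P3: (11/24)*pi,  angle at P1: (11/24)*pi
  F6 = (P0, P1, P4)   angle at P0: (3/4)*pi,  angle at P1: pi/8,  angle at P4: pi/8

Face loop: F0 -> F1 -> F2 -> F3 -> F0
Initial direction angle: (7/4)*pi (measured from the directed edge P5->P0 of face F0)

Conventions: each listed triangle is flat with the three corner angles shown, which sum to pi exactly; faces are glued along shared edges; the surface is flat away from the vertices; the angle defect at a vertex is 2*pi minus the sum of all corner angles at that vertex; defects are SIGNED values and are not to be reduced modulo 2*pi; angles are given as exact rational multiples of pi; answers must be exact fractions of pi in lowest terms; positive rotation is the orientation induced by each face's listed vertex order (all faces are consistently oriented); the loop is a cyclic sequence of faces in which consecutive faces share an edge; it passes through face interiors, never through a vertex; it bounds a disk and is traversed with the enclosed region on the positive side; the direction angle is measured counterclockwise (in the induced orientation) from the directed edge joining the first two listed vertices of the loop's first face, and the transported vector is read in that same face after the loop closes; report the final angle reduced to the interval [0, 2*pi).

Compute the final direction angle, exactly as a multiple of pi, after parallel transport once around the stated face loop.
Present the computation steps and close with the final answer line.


enclosed vertex P5: corner angles sum to (7/8)*pi, defect = 2*pi - (7/8)*pi = (9/8)*pi
holonomy = initial angle + sum of enclosed defects (mod 2*pi), positive in the induced orientation
final angle = (7/4)*pi + (9/8)*pi = (7/8)*pi (mod 2*pi)

Answer: final direction angle = (7/8)*pi


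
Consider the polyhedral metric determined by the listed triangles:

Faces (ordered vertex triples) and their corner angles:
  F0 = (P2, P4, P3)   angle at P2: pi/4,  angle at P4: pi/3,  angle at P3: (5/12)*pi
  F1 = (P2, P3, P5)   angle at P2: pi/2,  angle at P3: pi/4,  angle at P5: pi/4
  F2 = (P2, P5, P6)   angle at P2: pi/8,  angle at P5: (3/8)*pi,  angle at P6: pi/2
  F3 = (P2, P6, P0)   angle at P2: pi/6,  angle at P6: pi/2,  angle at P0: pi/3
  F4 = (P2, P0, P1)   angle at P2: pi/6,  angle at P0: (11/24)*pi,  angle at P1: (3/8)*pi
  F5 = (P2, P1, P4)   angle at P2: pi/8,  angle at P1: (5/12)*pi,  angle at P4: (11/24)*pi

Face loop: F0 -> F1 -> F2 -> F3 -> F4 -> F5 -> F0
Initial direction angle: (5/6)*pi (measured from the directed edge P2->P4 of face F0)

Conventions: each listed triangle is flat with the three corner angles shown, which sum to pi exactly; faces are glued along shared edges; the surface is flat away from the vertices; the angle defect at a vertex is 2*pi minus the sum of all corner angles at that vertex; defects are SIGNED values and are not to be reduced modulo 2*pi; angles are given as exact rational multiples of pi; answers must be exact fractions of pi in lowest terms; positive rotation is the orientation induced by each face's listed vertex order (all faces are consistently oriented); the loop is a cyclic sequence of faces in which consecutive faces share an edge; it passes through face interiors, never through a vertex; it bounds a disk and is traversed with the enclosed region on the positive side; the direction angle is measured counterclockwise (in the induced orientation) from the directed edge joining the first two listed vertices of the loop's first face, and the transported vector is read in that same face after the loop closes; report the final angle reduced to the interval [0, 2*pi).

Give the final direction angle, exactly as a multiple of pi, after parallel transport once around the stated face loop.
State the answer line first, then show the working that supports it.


Answer: final direction angle = (3/2)*pi

enclosed vertex P2: corner angles sum to (4/3)*pi, defect = 2*pi - (4/3)*pi = (2/3)*pi
summing the enclosed defects onto the initial angle, mod 2*pi in the induced orientation:
final angle = (5/6)*pi + (2/3)*pi = (3/2)*pi (mod 2*pi)


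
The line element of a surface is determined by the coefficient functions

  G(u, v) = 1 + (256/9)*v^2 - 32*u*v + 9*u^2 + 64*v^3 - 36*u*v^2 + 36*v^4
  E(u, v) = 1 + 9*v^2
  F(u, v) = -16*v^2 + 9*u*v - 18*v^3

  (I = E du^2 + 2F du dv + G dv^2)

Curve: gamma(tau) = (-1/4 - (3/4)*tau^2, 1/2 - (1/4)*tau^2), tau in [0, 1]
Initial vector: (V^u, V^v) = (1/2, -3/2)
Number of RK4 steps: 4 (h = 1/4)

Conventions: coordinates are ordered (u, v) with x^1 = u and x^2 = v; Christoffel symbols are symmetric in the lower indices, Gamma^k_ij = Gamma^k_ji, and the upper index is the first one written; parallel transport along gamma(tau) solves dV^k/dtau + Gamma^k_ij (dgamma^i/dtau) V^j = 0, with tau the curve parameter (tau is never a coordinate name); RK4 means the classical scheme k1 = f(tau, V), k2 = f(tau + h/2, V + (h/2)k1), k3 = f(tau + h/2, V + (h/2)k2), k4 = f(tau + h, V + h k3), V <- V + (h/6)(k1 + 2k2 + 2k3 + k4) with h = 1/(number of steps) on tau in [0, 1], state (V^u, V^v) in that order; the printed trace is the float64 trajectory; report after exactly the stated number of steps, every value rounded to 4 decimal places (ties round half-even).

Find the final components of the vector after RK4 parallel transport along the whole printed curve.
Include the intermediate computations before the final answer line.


gamma'(tau) = (-(3/2)*tau, -(1/2)*tau); f(tau, V)^k = -Gamma^k_ij(gamma(tau)) gamma'^i(tau) V^j; h = 1/4; intermediate values shown to 6 dp
curve data and Christoffel symbols at the stage parameters:
  tau = 0.000000: gamma = (-0.250000, 0.500000), gamma' = (0.000000, 0.000000); Gamma_uuu = 0.000000, Gamma_uuv = 0.164092, Gamma_uvv = -0.619904, Gamma_vuu = 0.000000, Gamma_vuv = -0.537858, Gamma_vvv = 2.031907
  tau = 0.125000: gamma = (-0.261719, 0.496094), gamma' = (-0.187500, -0.062500); Gamma_uuu = 0.000000, Gamma_uuv = 0.163548, Gamma_uvv = -0.615291, Gamma_vuu = 0.000000, Gamma_vuv = -0.539303, Gamma_vvv = 2.028939
  tau = 0.250000: gamma = (-0.296875, 0.484375), gamma' = (-0.375000, -0.125000); Gamma_uuu = 0.000000, Gamma_uuv = 0.161804, Gamma_uvv = -0.601147, Gamma_vuu = 0.000000, Gamma_vuv = -0.543570, Gamma_vvv = 2.019512
  tau = 0.375000: gamma = (-0.355469, 0.464844), gamma' = (-0.562500, -0.187500); Gamma_uuu = 0.000000, Gamma_uuv = 0.158528, Gamma_uvv = -0.576592, Gamma_vuu = 0.000000, Gamma_vuv = -0.550438, Gamma_vvv = 2.002027
  tau = 0.500000: gamma = (-0.437500, 0.437500), gamma' = (-0.750000, -0.250000); Gamma_uuu = 0.000000, Gamma_uuv = 0.153164, Gamma_uvv = -0.540330, Gamma_vuu = 0.000000, Gamma_vuv = -0.559475, Gamma_vvv = 1.973704
  tau = 0.625000: gamma = (-0.542969, 0.402344), gamma' = (-0.937500, -0.312500); Gamma_uuu = 0.000000, Gamma_uuv = 0.144950, Gamma_uvv = -0.490968, Gamma_vuu = 0.000000, Gamma_vuv = -0.569941, Gamma_vvv = 1.930477
  tau = 0.750000: gamma = (-0.671875, 0.359375), gamma' = (-1.125000, -0.375000); Gamma_uuu = 0.000000, Gamma_uuv = 0.132992, Gamma_uvv = -0.427607, Gamma_vuu = 0.000000, Gamma_vuv = -0.580656, Gamma_vvv = 1.866972
  tau = 0.875000: gamma = (-0.824219, 0.308594), gamma' = (-1.312500, -0.437500); Gamma_uuu = 0.000000, Gamma_uuv = 0.116441, Gamma_uvv = -0.350738, Gamma_vuu = 0.000000, Gamma_vuv = -0.589872, Gamma_vvv = 1.776786
  tau = 1.000000: gamma = (-1.000000, 0.250000), gamma' = (-1.500000, -0.500000); Gamma_uuu = 0.000000, Gamma_uuv = 0.094813, Gamma_uvv = -0.263370, Gamma_vuu = 0.000000, Gamma_vuv = -0.595215, Gamma_vvv = 1.653376
step 0: V^u = 0.5000, V^v = -1.5000
step 1: k1 = (0.000000, 0.000000), k2 = (0.016797, -0.055387), k3 = (0.016872, -0.055636), k4 = (0.032100, -0.107836); V <- V + (h/6)(k1 + 2k2 + 2k3 + k4): V^u = 0.5041, V^v = -1.5137
step 2: k1 = (0.032096, -0.107823), k2 = (0.044028, -0.152873), k3 = (0.044179, -0.153398), k4 = (0.051094, -0.186634); V <- V + (h/6)(k1 + 2k2 + 2k3 + k4): V^u = 0.5150, V^v = -1.5515
step 3: k1 = (0.051074, -0.186561), k2 = (0.051233, -0.201448), k3 = (0.051267, -0.201580), k4 = (0.043520, -0.190013); V <- V + (h/6)(k1 + 2k2 + 2k3 + k4): V^u = 0.5274, V^v = -1.6008
step 4: k1 = (0.043492, -0.189888), k2 = (0.028152, -0.142615), k3 = (0.028051, -0.142101), k4 = (0.008098, -0.050839); V <- V + (h/6)(k1 + 2k2 + 2k3 + k4): V^u = 0.5343, V^v = -1.6346

Answer: V^u = 0.5343, V^v = -1.6346


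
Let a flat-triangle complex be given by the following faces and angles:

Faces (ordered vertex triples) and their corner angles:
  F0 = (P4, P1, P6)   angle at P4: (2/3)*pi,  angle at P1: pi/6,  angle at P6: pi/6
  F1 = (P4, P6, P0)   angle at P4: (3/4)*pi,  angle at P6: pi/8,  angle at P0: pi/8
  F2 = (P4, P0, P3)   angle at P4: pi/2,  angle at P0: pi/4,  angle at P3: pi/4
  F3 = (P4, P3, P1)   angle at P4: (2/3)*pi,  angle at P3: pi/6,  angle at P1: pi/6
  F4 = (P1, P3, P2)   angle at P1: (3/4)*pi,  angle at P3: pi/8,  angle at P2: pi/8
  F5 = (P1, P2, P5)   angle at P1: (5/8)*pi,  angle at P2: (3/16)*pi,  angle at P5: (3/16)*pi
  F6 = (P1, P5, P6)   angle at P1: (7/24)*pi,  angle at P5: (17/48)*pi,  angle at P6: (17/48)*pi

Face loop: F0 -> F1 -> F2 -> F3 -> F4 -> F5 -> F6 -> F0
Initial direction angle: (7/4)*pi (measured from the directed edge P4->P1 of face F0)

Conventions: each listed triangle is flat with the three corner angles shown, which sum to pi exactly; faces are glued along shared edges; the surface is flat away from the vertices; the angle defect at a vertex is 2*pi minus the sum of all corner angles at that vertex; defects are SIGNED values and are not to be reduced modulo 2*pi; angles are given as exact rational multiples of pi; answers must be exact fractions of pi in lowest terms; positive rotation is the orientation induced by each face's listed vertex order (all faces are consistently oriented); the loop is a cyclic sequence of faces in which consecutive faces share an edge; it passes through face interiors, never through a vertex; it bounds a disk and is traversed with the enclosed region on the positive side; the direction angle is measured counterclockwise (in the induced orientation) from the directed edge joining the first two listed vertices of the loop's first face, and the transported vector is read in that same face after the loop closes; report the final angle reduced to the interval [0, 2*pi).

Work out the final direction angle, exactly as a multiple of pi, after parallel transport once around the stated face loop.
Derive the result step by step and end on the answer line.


enclosed vertex P1: corner angles sum to 2*pi, defect = 2*pi - 2*pi = 0
enclosed vertex P4: corner angles sum to (31/12)*pi, defect = 2*pi - (31/12)*pi = (-7/12)*pi
the rotation equals the total enclosed defect, so the final angle is initial + defects (mod 2*pi)
final angle = (7/4)*pi - (7/12)*pi = (7/6)*pi (mod 2*pi)

Answer: final direction angle = (7/6)*pi


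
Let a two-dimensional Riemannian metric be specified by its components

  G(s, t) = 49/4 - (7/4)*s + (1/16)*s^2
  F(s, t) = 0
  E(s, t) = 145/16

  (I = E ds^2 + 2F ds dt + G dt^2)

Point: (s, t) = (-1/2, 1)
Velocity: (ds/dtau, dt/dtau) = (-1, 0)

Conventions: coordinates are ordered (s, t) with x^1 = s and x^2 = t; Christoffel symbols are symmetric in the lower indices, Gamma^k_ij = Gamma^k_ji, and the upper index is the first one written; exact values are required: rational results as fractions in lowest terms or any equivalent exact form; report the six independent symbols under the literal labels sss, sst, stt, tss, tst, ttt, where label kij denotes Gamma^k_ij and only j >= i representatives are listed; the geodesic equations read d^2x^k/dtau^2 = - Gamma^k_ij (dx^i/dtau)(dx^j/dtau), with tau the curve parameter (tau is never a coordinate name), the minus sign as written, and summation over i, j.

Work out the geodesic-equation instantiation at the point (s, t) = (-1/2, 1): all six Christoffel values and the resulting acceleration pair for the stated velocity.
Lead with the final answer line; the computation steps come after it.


Answer: Gamma_sss = 0, Gamma_sst = 0, Gamma_stt = 1/10, Gamma_tss = 0, Gamma_tst = -2/29, Gamma_ttt = 0; accelerations (d^2s/dtau^2, d^2t/dtau^2) = (0, 0)

E = 145/16, F = 0, G = 841/64 at the point
E_s = 0, E_t = 0, F_s = 0, F_t = 0, G_s = -29/16, G_t = 0
EG - F^2 = 121945/1024;  g^inv = (1024/121945) * [[841/64, 0], [0, 145/16]]
first-kind symbols [ij,l] = (1/2)(d_i g_jl + d_j g_il - d_l g_ij): [ss,s] = E_s/2 = 0, [ss,t] = F_s - E_t/2 = 0, [st,s] = E_t/2 = 0, [st,t] = G_s/2 = -29/32, [tt,s] = F_t - G_s/2 = 29/32, [tt,t] = G_t/2 = 0
Gamma^s_ij = (G*[ij,s] - F*[ij,t])/(EG - F^2), Gamma^t_ij = (E*[ij,t] - F*[ij,s])/(EG - F^2)
Gamma_sss = 0, Gamma_sst = 0, Gamma_stt = 1/10, Gamma_tss = 0, Gamma_tst = -2/29, Gamma_ttt = 0
d^2s/dtau^2 = -(Gamma_sss*(-1)^2 + 2*Gamma_sst*(-1)*(0) + Gamma_stt*(0)^2) = 0
d^2t/dtau^2 = -(Gamma_tss*(-1)^2 + 2*Gamma_tst*(-1)*(0) + Gamma_ttt*(0)^2) = 0


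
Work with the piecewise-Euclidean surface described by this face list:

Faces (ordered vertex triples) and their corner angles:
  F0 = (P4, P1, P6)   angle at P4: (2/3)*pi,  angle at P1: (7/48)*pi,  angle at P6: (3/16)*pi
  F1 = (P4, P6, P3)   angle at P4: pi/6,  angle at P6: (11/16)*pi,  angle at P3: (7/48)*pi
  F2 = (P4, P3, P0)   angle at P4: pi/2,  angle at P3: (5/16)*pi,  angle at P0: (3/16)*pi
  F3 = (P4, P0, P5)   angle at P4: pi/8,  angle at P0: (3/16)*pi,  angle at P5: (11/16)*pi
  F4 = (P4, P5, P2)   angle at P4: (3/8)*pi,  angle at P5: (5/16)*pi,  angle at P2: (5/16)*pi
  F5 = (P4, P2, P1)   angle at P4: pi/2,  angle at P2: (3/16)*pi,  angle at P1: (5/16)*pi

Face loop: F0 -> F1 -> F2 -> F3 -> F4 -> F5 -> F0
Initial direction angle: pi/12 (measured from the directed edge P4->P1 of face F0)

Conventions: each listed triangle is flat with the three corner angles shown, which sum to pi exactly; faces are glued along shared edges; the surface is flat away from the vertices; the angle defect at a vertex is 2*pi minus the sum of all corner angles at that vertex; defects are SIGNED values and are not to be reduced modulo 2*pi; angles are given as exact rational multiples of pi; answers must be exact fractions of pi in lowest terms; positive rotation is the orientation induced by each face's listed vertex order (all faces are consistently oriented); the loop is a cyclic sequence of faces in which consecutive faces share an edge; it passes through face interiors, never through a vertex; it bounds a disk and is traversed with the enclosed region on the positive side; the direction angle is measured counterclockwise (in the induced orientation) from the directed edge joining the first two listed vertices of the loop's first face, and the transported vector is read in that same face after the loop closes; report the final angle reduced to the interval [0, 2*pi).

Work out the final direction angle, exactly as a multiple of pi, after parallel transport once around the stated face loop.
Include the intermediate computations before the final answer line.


enclosed vertex P4: corner angles sum to (7/3)*pi, defect = 2*pi - (7/3)*pi = -pi/3
summing the enclosed defects onto the initial angle, mod 2*pi in the induced orientation:
final angle = pi/12 - pi/3 = (7/4)*pi (mod 2*pi)

Answer: final direction angle = (7/4)*pi


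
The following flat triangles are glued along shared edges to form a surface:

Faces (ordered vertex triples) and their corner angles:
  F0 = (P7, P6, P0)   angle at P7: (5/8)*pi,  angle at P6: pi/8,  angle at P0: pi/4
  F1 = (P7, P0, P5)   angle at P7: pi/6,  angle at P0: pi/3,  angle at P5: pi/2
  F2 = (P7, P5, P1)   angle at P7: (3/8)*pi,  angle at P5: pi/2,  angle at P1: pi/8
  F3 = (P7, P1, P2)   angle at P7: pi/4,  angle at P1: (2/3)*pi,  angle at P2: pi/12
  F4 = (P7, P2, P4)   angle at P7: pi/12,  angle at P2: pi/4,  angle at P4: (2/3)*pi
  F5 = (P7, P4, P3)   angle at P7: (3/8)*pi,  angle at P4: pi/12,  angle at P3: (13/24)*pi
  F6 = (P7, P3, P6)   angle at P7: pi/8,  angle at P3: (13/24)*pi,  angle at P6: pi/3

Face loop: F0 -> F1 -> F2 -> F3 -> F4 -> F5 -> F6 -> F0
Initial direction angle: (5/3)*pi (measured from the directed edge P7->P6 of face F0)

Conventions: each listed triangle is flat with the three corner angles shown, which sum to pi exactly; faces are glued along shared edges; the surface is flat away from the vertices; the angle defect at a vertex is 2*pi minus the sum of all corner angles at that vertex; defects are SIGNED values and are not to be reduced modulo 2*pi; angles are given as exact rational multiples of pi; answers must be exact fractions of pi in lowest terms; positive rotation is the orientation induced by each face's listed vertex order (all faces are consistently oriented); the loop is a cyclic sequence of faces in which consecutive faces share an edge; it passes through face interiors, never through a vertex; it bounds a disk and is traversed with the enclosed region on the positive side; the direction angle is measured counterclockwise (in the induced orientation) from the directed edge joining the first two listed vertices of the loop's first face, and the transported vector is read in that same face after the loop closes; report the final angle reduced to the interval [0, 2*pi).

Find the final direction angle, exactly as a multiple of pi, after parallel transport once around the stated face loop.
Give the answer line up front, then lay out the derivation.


Answer: final direction angle = (5/3)*pi

enclosed vertex P7: corner angles sum to 2*pi, defect = 2*pi - 2*pi = 0
transport around the loop rotates by the sum of enclosed defects; add to the initial angle mod 2*pi
final angle = (5/3)*pi + 0 = (5/3)*pi (mod 2*pi)


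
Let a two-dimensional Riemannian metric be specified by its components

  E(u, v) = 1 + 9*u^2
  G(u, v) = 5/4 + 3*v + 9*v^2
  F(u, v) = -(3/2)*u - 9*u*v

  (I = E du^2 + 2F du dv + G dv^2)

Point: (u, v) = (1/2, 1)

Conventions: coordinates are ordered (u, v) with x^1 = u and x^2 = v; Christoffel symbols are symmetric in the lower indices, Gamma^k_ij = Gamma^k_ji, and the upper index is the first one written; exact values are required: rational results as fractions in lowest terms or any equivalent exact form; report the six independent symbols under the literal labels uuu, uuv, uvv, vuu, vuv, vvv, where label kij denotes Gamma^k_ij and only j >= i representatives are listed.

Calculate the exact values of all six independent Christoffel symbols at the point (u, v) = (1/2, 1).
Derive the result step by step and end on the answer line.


E = 13/4, F = -21/4, G = 53/4 at the point
E_u = 9, E_v = 0, F_u = -21/2, F_v = -9/2, G_u = 0, G_v = 21
EG - F^2 = 31/2;  g^inv = (2/31) * [[53/4, 21/4], [21/4, 13/4]]
first-kind symbols [ij,l] = (1/2)(d_i g_jl + d_j g_il - d_l g_ij): [uu,u] = E_u/2 = 9/2, [uu,v] = F_u - E_v/2 = -21/2, [uv,u] = E_v/2 = 0, [uv,v] = G_u/2 = 0, [vv,u] = F_v - G_u/2 = -9/2, [vv,v] = G_v/2 = 21/2
Gamma^u_ij = (G*[ij,u] - F*[ij,v])/(EG - F^2), Gamma^v_ij = (E*[ij,v] - F*[ij,u])/(EG - F^2)

Answer: Gamma_uuu = 9/31, Gamma_uuv = 0, Gamma_uvv = -9/31, Gamma_vuu = -21/31, Gamma_vuv = 0, Gamma_vvv = 21/31


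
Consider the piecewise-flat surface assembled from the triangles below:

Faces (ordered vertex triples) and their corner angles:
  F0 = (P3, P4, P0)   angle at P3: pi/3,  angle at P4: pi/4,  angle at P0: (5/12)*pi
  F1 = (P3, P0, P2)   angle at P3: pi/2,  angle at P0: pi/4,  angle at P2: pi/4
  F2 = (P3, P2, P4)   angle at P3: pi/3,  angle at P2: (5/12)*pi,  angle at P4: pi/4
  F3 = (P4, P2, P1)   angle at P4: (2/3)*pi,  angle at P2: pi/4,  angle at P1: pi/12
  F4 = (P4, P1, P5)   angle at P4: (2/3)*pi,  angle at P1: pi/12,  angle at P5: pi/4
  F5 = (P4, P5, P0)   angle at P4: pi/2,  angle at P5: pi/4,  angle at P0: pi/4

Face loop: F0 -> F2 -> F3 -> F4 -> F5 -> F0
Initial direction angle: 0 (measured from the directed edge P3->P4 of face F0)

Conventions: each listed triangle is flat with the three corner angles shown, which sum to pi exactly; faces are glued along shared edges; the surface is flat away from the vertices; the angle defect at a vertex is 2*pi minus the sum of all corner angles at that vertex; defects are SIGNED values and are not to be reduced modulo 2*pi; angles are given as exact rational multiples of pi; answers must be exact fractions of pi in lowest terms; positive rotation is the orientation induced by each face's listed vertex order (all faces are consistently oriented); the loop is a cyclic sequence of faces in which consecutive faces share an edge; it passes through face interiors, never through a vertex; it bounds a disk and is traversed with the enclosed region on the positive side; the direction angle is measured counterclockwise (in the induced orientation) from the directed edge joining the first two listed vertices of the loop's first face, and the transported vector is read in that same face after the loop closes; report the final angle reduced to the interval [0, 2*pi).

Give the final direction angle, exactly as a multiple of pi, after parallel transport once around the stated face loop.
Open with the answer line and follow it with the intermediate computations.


Answer: final direction angle = (5/3)*pi

enclosed vertex P4: corner angles sum to (7/3)*pi, defect = 2*pi - (7/3)*pi = -pi/3
adding the enclosed defects to the starting angle (mod 2*pi, induced orientation) gives the holonomy
final angle = 0 - pi/3 = (5/3)*pi (mod 2*pi)


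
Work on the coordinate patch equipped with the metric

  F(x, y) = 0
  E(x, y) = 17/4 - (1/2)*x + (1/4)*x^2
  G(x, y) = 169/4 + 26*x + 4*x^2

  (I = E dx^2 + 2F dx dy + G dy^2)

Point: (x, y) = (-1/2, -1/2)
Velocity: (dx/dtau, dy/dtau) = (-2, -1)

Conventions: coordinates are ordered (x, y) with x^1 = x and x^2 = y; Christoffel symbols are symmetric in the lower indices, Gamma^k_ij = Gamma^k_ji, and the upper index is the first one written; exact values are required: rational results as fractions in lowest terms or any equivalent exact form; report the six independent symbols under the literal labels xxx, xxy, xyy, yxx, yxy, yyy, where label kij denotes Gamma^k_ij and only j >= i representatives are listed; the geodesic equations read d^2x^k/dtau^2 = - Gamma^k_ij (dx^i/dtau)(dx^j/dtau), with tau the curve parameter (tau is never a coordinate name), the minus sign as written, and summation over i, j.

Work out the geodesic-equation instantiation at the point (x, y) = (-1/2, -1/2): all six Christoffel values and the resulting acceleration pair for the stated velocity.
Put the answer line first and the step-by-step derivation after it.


Answer: Gamma_xxx = -6/73, Gamma_xxy = 0, Gamma_xyy = -176/73, Gamma_yxx = 0, Gamma_yxy = 4/11, Gamma_yyy = 0; accelerations (d^2x/dtau^2, d^2y/dtau^2) = (200/73, -16/11)

E = 73/16, F = 0, G = 121/4 at the point
E_x = -3/4, E_y = 0, F_x = 0, F_y = 0, G_x = 22, G_y = 0
EG - F^2 = 8833/64;  g^inv = (64/8833) * [[121/4, 0], [0, 73/16]]
first-kind symbols [ij,l] = (1/2)(d_i g_jl + d_j g_il - d_l g_ij): [xx,x] = E_x/2 = -3/8, [xx,y] = F_x - E_y/2 = 0, [xy,x] = E_y/2 = 0, [xy,y] = G_x/2 = 11, [yy,x] = F_y - G_x/2 = -11, [yy,y] = G_y/2 = 0
Gamma^x_ij = (G*[ij,x] - F*[ij,y])/(EG - F^2), Gamma^y_ij = (E*[ij,y] - F*[ij,x])/(EG - F^2)
Gamma_xxx = -6/73, Gamma_xxy = 0, Gamma_xyy = -176/73, Gamma_yxx = 0, Gamma_yxy = 4/11, Gamma_yyy = 0
d^2x/dtau^2 = -(Gamma_xxx*(-2)^2 + 2*Gamma_xxy*(-2)*(-1) + Gamma_xyy*(-1)^2) = 200/73
d^2y/dtau^2 = -(Gamma_yxx*(-2)^2 + 2*Gamma_yxy*(-2)*(-1) + Gamma_yyy*(-1)^2) = -16/11


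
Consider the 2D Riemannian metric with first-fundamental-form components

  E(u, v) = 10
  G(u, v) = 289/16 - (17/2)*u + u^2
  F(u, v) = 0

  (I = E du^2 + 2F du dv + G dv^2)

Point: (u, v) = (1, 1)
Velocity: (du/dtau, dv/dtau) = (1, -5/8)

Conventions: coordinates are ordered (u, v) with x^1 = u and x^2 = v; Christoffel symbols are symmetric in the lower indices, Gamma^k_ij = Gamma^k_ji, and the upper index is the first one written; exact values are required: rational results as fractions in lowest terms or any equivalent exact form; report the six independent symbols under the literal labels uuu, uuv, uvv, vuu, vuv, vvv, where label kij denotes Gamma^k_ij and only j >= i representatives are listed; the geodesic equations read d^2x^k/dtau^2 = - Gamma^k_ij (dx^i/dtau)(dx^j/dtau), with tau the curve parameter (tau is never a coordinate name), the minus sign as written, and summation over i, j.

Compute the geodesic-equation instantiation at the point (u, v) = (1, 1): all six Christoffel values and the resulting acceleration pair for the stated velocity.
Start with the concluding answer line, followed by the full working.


Answer: Gamma_uuu = 0, Gamma_uuv = 0, Gamma_uvv = 13/40, Gamma_vuu = 0, Gamma_vuv = -4/13, Gamma_vvv = 0; accelerations (d^2u/dtau^2, d^2v/dtau^2) = (-65/512, -5/13)

E = 10, F = 0, G = 169/16 at the point
E_u = 0, E_v = 0, F_u = 0, F_v = 0, G_u = -13/2, G_v = 0
EG - F^2 = 845/8;  g^inv = (8/845) * [[169/16, 0], [0, 10]]
first-kind symbols [ij,l] = (1/2)(d_i g_jl + d_j g_il - d_l g_ij): [uu,u] = E_u/2 = 0, [uu,v] = F_u - E_v/2 = 0, [uv,u] = E_v/2 = 0, [uv,v] = G_u/2 = -13/4, [vv,u] = F_v - G_u/2 = 13/4, [vv,v] = G_v/2 = 0
Gamma^u_ij = (G*[ij,u] - F*[ij,v])/(EG - F^2), Gamma^v_ij = (E*[ij,v] - F*[ij,u])/(EG - F^2)
Gamma_uuu = 0, Gamma_uuv = 0, Gamma_uvv = 13/40, Gamma_vuu = 0, Gamma_vuv = -4/13, Gamma_vvv = 0
d^2u/dtau^2 = -(Gamma_uuu*(1)^2 + 2*Gamma_uuv*(1)*(-5/8) + Gamma_uvv*(-5/8)^2) = -65/512
d^2v/dtau^2 = -(Gamma_vuu*(1)^2 + 2*Gamma_vuv*(1)*(-5/8) + Gamma_vvv*(-5/8)^2) = -5/13


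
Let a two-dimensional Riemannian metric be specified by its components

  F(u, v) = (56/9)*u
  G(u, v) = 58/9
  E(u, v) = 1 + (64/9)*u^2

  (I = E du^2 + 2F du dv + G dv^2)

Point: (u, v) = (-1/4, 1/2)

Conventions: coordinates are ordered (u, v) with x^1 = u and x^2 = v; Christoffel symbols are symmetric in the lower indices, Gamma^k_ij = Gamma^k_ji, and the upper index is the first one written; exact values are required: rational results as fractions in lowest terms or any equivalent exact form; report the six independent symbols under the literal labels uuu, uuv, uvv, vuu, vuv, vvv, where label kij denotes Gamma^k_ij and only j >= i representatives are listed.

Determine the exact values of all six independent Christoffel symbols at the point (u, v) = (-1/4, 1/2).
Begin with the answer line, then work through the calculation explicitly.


Answer: Gamma_uuu = -8/31, Gamma_uuv = 0, Gamma_uvv = 0, Gamma_vuu = 28/31, Gamma_vuv = 0, Gamma_vvv = 0

E = 13/9, F = -14/9, G = 58/9 at the point
E_u = -32/9, E_v = 0, F_u = 56/9, F_v = 0, G_u = 0, G_v = 0
EG - F^2 = 62/9;  g^inv = (9/62) * [[58/9, 14/9], [14/9, 13/9]]
first-kind symbols [ij,l] = (1/2)(d_i g_jl + d_j g_il - d_l g_ij): [uu,u] = E_u/2 = -16/9, [uu,v] = F_u - E_v/2 = 56/9, [uv,u] = E_v/2 = 0, [uv,v] = G_u/2 = 0, [vv,u] = F_v - G_u/2 = 0, [vv,v] = G_v/2 = 0
Gamma^u_ij = (G*[ij,u] - F*[ij,v])/(EG - F^2), Gamma^v_ij = (E*[ij,v] - F*[ij,u])/(EG - F^2)


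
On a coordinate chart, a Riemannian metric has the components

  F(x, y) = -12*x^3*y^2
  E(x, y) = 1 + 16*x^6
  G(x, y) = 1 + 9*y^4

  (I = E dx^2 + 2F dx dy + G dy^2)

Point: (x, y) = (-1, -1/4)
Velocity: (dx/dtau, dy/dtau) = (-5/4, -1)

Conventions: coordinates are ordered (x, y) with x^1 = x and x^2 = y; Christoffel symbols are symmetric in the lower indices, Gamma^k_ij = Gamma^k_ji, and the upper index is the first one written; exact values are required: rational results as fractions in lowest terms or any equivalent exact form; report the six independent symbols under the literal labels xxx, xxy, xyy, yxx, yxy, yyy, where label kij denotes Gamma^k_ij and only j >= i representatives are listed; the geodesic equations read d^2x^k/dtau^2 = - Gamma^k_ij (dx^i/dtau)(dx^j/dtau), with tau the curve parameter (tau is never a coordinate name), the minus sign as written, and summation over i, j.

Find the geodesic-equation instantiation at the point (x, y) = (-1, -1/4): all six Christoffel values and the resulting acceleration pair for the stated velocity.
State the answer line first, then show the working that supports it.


Answer: Gamma_xxx = -12288/4361, Gamma_xxy = 0, Gamma_xyy = -1536/4361, Gamma_yxx = -576/4361, Gamma_yxy = 0, Gamma_yyy = -72/4361; accelerations (d^2x/dtau^2, d^2y/dtau^2) = (20736/4361, 972/4361)

E = 17, F = 3/4, G = 265/256 at the point
E_x = -96, E_y = 0, F_x = -9/4, F_y = -6, G_x = 0, G_y = -9/16
EG - F^2 = 4361/256;  g^inv = (256/4361) * [[265/256, -3/4], [-3/4, 17]]
first-kind symbols [ij,l] = (1/2)(d_i g_jl + d_j g_il - d_l g_ij): [xx,x] = E_x/2 = -48, [xx,y] = F_x - E_y/2 = -9/4, [xy,x] = E_y/2 = 0, [xy,y] = G_x/2 = 0, [yy,x] = F_y - G_x/2 = -6, [yy,y] = G_y/2 = -9/32
Gamma^x_ij = (G*[ij,x] - F*[ij,y])/(EG - F^2), Gamma^y_ij = (E*[ij,y] - F*[ij,x])/(EG - F^2)
Gamma_xxx = -12288/4361, Gamma_xxy = 0, Gamma_xyy = -1536/4361, Gamma_yxx = -576/4361, Gamma_yxy = 0, Gamma_yyy = -72/4361
d^2x/dtau^2 = -(Gamma_xxx*(-5/4)^2 + 2*Gamma_xxy*(-5/4)*(-1) + Gamma_xyy*(-1)^2) = 20736/4361
d^2y/dtau^2 = -(Gamma_yxx*(-5/4)^2 + 2*Gamma_yxy*(-5/4)*(-1) + Gamma_yyy*(-1)^2) = 972/4361


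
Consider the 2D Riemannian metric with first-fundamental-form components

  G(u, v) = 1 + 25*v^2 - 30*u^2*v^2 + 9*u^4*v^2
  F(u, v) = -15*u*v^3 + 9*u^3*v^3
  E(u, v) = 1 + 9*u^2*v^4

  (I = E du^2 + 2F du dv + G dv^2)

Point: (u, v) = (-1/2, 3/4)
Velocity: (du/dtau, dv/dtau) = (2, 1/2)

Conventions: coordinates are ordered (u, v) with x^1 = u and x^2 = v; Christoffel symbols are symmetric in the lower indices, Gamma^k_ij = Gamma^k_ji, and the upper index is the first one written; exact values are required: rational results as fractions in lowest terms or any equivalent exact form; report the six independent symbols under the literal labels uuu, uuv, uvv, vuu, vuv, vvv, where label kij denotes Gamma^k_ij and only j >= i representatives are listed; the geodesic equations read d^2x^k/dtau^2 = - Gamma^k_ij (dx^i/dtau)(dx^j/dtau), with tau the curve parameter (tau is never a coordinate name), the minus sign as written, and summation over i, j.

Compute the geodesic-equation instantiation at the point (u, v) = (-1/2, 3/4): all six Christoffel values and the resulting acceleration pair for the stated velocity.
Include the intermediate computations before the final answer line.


E = 1753/1024, F = 1377/512, G = 2857/256 at the point
E_u = -729/256, E_v = 243/64, F_u = -891/256, F_v = 1377/128, G_u = 459/32, G_v = 867/32
EG - F^2 = 12157/1024;  g^inv = (1024/12157) * [[2857/256, -1377/512], [-1377/512, 1753/1024]]
first-kind symbols [ij,l] = (1/2)(d_i g_jl + d_j g_il - d_l g_ij): [uu,u] = E_u/2 = -729/512, [uu,v] = F_u - E_v/2 = -1377/256, [uv,u] = E_v/2 = 243/128, [uv,v] = G_u/2 = 459/64, [vv,u] = F_v - G_u/2 = 459/128, [vv,v] = G_v/2 = 867/64
Gamma^u_ij = (G*[ij,u] - F*[ij,v])/(EG - F^2), Gamma^v_ij = (E*[ij,v] - F*[ij,u])/(EG - F^2)
Gamma_uuu = -1458/12157, Gamma_uuv = 1944/12157, Gamma_uvv = 3672/12157, Gamma_vuu = -5508/12157, Gamma_vuv = 7344/12157, Gamma_vvv = 13872/12157
d^2u/dtau^2 = -(Gamma_uuu*(2)^2 + 2*Gamma_uuv*(2)*(1/2) + Gamma_uvv*(1/2)^2) = 1026/12157
d^2v/dtau^2 = -(Gamma_vuu*(2)^2 + 2*Gamma_vuv*(2)*(1/2) + Gamma_vvv*(1/2)^2) = 3876/12157

Answer: Gamma_uuu = -1458/12157, Gamma_uuv = 1944/12157, Gamma_uvv = 3672/12157, Gamma_vuu = -5508/12157, Gamma_vuv = 7344/12157, Gamma_vvv = 13872/12157; accelerations (d^2u/dtau^2, d^2v/dtau^2) = (1026/12157, 3876/12157)


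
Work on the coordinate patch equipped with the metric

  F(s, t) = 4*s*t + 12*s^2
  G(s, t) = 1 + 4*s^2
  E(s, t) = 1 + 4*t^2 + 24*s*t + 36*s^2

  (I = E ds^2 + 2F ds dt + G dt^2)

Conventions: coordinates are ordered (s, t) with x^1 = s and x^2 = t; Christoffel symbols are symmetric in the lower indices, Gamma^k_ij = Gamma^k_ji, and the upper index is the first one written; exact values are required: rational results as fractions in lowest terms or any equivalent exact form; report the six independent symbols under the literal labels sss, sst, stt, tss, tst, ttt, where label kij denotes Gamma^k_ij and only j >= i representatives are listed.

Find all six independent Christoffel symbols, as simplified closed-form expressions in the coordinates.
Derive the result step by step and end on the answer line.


E = 1 + 4*t^2 + 24*s*t + 36*s^2; F = 4*s*t + 12*s^2; G = 1 + 4*s^2
Gamma^k_ij = (1/2) g^{kl} (d_i g_jl + d_j g_il - d_l g_ij), with g^inv = (1/(EG-F^2)) [[G, -F], [-F, E]]
first partials: E_s = 24*t + 72*s, E_t = 8*t + 24*s, F_s = 4*t + 24*s, F_t = 4*s, G_s = 8*s, G_t = 0
D = EG - F^2 = 1 + 4*t^2 + 24*s*t + 40*s^2
expanded: Gamma^s_ss = (G E_s - 2F F_s + F E_t)/(2D), Gamma^s_st = (G E_t - F G_s)/(2D), Gamma^s_tt = (2G F_t - G G_s - F G_t)/(2D), Gamma^t_ss = (2E F_s - E E_t - F E_s)/(2D), Gamma^t_st = (E G_s - F E_t)/(2D), Gamma^t_tt = (E G_t - 2F F_t + F G_s)/(2D); substitute and cancel common factors

Answer: Gamma_sss = (36*s + 12*t)/(40*s^2 + 24*s*t + 4*t^2 + 1), Gamma_sst = (12*s + 4*t)/(40*s^2 + 24*s*t + 4*t^2 + 1), Gamma_stt = 0, Gamma_tss = 12*s/(40*s^2 + 24*s*t + 4*t^2 + 1), Gamma_tst = 4*s/(40*s^2 + 24*s*t + 4*t^2 + 1), Gamma_ttt = 0


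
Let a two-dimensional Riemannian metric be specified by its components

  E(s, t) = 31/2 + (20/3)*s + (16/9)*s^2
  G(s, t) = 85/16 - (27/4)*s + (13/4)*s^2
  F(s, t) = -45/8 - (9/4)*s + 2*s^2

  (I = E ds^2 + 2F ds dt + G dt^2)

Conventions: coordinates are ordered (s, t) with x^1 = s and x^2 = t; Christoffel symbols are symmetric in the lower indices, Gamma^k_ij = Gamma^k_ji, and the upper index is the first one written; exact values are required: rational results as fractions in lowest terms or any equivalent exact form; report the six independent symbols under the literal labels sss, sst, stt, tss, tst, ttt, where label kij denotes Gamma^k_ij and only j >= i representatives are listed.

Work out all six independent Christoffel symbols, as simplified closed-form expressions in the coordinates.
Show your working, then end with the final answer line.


E = 31/2 + (20/3)*s + (16/9)*s^2; F = -45/8 - (9/4)*s + 2*s^2; G = 85/16 - (27/4)*s + (13/4)*s^2
Gamma^k_ij = (1/2) g^{kl} (d_i g_jl + d_j g_il - d_l g_ij), with g^inv = (1/(EG-F^2)) [[G, -F], [-F, E]]
first partials: E_s = 20/3 + (32/9)*s, E_t = 0, F_s = -9/4 + 4*s, F_t = 0, G_s = -27/4 + (13/2)*s, G_t = 0
D = EG - F^2 = 3245/64 - (4537/48)*s + (4645/144)*s^2 + (56/3)*s^3 + (16/9)*s^4
expanded: Gamma^s_ss = (G E_s - 2F F_s + F E_t)/(2D), Gamma^s_st = (G E_t - F G_s)/(2D), Gamma^s_tt = (2G F_t - G G_s - F G_t)/(2D), Gamma^t_ss = (2E F_s - E E_t - F E_s)/(2D), Gamma^t_st = (E G_s - F E_t)/(2D), Gamma^t_tt = (E G_t - 2F F_t + F G_s)/(2D); substitute and cancel common factors

Answer: Gamma_sss = (-1280*s^3 + 7104*s^2 + 2524*s + 2910)/(1024*s^4 + 10752*s^3 + 18580*s^2 - 54444*s + 29205), Gamma_sst = (-3744*s^3 + 8100*s^2 + 6156*s - 10935)/(1024*s^4 + 10752*s^3 + 18580*s^2 - 54444*s + 29205), Gamma_stt = (-12168*s^3 + 37908*s^2 - 46134*s + 20655)/(2048*s^4 + 21504*s^3 + 37160*s^2 - 108888*s + 58410), Gamma_tss = (2048*s^3 + 11520*s^2 + 37152*s - 9288)/(1024*s^4 + 10752*s^3 + 18580*s^2 - 54444*s + 29205), Gamma_tst = (3328*s^3 + 9024*s^2 + 16056*s - 30132)/(1024*s^4 + 10752*s^3 + 18580*s^2 - 54444*s + 29205), Gamma_ttt = (3744*s^3 - 8100*s^2 - 6156*s + 10935)/(1024*s^4 + 10752*s^3 + 18580*s^2 - 54444*s + 29205)


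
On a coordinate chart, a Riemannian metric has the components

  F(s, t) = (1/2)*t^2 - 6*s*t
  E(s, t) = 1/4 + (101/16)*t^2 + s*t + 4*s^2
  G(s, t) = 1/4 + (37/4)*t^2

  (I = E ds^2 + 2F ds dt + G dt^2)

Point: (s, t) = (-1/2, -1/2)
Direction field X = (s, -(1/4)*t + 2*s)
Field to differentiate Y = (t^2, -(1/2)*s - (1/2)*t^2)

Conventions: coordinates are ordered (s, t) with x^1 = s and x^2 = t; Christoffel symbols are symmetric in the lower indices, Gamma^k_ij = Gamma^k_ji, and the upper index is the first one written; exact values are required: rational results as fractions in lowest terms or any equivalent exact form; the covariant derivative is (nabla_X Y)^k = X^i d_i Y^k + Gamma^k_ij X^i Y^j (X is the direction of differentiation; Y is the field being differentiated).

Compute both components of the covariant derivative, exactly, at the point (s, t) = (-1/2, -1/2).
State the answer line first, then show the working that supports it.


Answer: (nabla_X Y)^s = 119879/98256, (nabla_X Y)^t = -23077/196512

E = 197/64, F = -11/8, G = 41/16 at the point
E_s = -9/2, E_t = -109/16, F_s = 3, F_t = 5/2, G_s = 0, G_t = -37/4
EG - F^2 = 6141/1024;  g^inv = (1024/6141) * [[41/16, 11/8], [11/8, 197/64]]
first-kind symbols [ij,l] = (1/2)(d_i g_jl + d_j g_il - d_l g_ij): [ss,s] = E_s/2 = -9/4, [ss,t] = F_s - E_t/2 = 205/32, [st,s] = E_t/2 = -109/32, [st,t] = G_s/2 = 0, [tt,s] = F_t - G_s/2 = 5/2, [tt,t] = G_t/2 = -37/8
Gamma^s_ij = (G*[ij,s] - F*[ij,t])/(EG - F^2), Gamma^t_ij = (E*[ij,t] - F*[ij,s])/(EG - F^2)
Gamma_sss = 3116/6141, Gamma_sst = -8938/6141, Gamma_stt = 16/2047, Gamma_tss = 34049/12282, Gamma_tst = -4796/6141, Gamma_ttt = -3686/2047
X = (-1/2, -7/8), Y = (1/4, 1/8) at the point


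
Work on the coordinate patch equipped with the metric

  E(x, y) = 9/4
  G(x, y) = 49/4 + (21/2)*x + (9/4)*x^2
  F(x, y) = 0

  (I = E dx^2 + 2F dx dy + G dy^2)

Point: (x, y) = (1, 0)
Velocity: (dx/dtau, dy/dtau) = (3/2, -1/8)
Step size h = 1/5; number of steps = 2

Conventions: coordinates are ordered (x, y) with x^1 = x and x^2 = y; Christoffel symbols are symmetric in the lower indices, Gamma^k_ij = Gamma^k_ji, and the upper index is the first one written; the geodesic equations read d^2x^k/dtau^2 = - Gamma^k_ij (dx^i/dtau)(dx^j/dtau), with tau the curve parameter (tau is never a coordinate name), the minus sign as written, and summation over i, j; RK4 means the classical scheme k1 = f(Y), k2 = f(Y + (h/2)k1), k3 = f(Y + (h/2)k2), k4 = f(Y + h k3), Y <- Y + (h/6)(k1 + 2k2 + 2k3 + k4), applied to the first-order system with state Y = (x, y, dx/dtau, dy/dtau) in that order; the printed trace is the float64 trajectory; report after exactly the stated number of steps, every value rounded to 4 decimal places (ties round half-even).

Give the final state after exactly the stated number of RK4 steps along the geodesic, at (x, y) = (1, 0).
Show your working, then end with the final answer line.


f(Y) = (dx/dtau, dy/dtau, -Gamma^x_ij Y'^i Y'^j, -Gamma^y_ij Y'^i Y'^j) with the Gammas evaluated at the stage position; h = 0.200000; intermediate values shown to 6 dp
step 0: x = 1.0000, y = 0.0000, dx/dtau = 1.5000, dy/dtau = -0.1250
step 1:
  k1: at (x, y) = (1.000000, 0.000000), (dx/dtau, dy/dtau) = (1.500000, -0.125000); Gamma_xxx = 0.000000, Gamma_xxy = 0.000000, Gamma_xyy = -3.333333, Gamma_yxx = 0.000000, Gamma_yxy = 0.300000, Gamma_yyy = 0.000000; k1 = (1.500000, -0.125000, 0.052083, 0.112500)
  k2: at (x, y) = (1.150000, -0.012500), (dx/dtau, dy/dtau) = (1.505208, -0.113750); Gamma_xxx = 0.000000, Gamma_xxy = 0.000000, Gamma_xyy = -3.483333, Gamma_yxx = 0.000000, Gamma_yxy = 0.287081, Gamma_yyy = 0.000000; k2 = (1.505208, -0.113750, 0.045071, 0.098307)
  k3: at (x, y) = (1.150521, -0.011375), (dx/dtau, dy/dtau) = (1.504507, -0.115169); Gamma_xxx = 0.000000, Gamma_xxy = 0.000000, Gamma_xyy = -3.483854, Gamma_yxx = 0.000000, Gamma_yxy = 0.287038, Gamma_yyy = 0.000000; k3 = (1.504507, -0.115169, 0.046210, 0.099472)
  k4: at (x, y) = (1.300901, -0.023034), (dx/dtau, dy/dtau) = (1.509242, -0.105106); Gamma_xxx = 0.000000, Gamma_xxy = 0.000000, Gamma_xyy = -3.634235, Gamma_yxx = 0.000000, Gamma_yxy = 0.275161, Gamma_yyy = 0.000000; k4 = (1.509242, -0.105106, 0.040148, 0.087297)
  Y <- Y + (h/6)(k1 + 2k2 + 2k3 + k4): x = 1.3010, y = -0.0229, dx/dtau = 1.5092, dy/dtau = -0.1052
step 2:
  k1: at (x, y) = (1.300956, -0.022931), (dx/dtau, dy/dtau) = (1.509160, -0.105155); Gamma_xxx = 0.000000, Gamma_xxy = 0.000000, Gamma_xyy = -3.634289, Gamma_yxx = 0.000000, Gamma_yxy = 0.275157, Gamma_yyy = 0.000000; k1 = (1.509160, -0.105155, 0.040186, 0.087332)
  k2: at (x, y) = (1.451872, -0.033447), (dx/dtau, dy/dtau) = (1.513178, -0.096422); Gamma_xxx = 0.000000, Gamma_xxy = 0.000000, Gamma_xyy = -3.785205, Gamma_yxx = 0.000000, Gamma_yxy = 0.264186, Gamma_yyy = 0.000000; k2 = (1.513178, -0.096422, 0.035192, 0.077091)
  k3: at (x, y) = (1.452274, -0.032574), (dx/dtau, dy/dtau) = (1.512679, -0.097446); Gamma_xxx = 0.000000, Gamma_xxy = 0.000000, Gamma_xyy = -3.785607, Gamma_yxx = 0.000000, Gamma_yxy = 0.264158, Gamma_yyy = 0.000000; k3 = (1.512679, -0.097446, 0.035947, 0.077876)
  k4: at (x, y) = (1.603492, -0.042421), (dx/dtau, dy/dtau) = (1.516349, -0.089580); Gamma_xxx = 0.000000, Gamma_xxy = 0.000000, Gamma_xyy = -3.936825, Gamma_yxx = 0.000000, Gamma_yxy = 0.254012, Gamma_yyy = 0.000000; k4 = (1.516349, -0.089580, 0.031591, 0.069007)
  Y <- Y + (h/6)(k1 + 2k2 + 2k3 + k4): x = 1.6035, y = -0.0423, dx/dtau = 1.5163, dy/dtau = -0.0896

Answer: x = 1.6035, y = -0.0423, dx/dtau = 1.5163, dy/dtau = -0.0896
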